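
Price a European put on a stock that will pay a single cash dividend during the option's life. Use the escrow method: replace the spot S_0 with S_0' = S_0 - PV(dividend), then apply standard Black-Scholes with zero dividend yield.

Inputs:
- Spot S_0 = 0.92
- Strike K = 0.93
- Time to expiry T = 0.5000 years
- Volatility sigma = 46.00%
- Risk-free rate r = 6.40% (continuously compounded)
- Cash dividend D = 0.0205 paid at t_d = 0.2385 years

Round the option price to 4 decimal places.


PV(D) = D * exp(-r * t_d) = 0.0205 * 0.98485190 = 0.02018946
S_0' = S_0 - PV(D) = 0.9200 - 0.02018946 = 0.89981054
d1 = (ln(S_0'/K) + (r + sigma^2/2)*T) / (sigma*sqrt(T)) = 0.15955907
d2 = d1 - sigma*sqrt(T) = -0.16571005
exp(-rT) = 0.96850658
N(-d1) = 0.43661421; N(-d2) = 0.56580743
P = K * exp(-rT) * N(-d2) - S_0' * N(-d1) = 0.9300 * 0.96850658 * 0.56580743 - 0.89981054 * 0.43661421 = 0.1168

Answer: Price = 0.1168


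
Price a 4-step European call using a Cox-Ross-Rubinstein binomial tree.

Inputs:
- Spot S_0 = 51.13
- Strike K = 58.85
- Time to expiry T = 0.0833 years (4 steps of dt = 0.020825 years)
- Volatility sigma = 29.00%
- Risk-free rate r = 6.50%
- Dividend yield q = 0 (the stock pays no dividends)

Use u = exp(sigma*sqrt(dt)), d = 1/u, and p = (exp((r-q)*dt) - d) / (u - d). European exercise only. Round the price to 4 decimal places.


dt = T/N = 0.020825
u = exp(sigma*sqrt(dt)) = 1.042738; d = 1/u = 0.959014
p = (exp((r-q)*dt) - d) / (u - d) = 0.505718
Discount per step: exp(-r*dt) = 0.998647
Stock lattice S(k, i) with i counting down-moves:
  k=0: S(0,0) = 51.1300
  k=1: S(1,0) = 53.3152; S(1,1) = 49.0344
  k=2: S(2,0) = 55.5937; S(2,1) = 51.1300; S(2,2) = 47.0247
  k=3: S(3,0) = 57.9697; S(3,1) = 53.3152; S(3,2) = 49.0344; S(3,3) = 45.0973
  k=4: S(4,0) = 60.4472; S(4,1) = 55.5937; S(4,2) = 51.1300; S(4,3) = 47.0247; S(4,4) = 43.2490
Terminal payoffs V(N, i) = max(S_T - K, 0):
  V(4,0) = 1.597154; V(4,1) = 0.000000; V(4,2) = 0.000000; V(4,3) = 0.000000; V(4,4) = 0.000000
Backward induction: V(k, i) = exp(-r*dt) * [p * V(k+1, i) + (1-p) * V(k+1, i+1)].
  V(3,0) = exp(-r*dt) * [p*1.597154 + (1-p)*0.000000] = 0.806617
  V(3,1) = exp(-r*dt) * [p*0.000000 + (1-p)*0.000000] = 0.000000
  V(3,2) = exp(-r*dt) * [p*0.000000 + (1-p)*0.000000] = 0.000000
  V(3,3) = exp(-r*dt) * [p*0.000000 + (1-p)*0.000000] = 0.000000
  V(2,0) = exp(-r*dt) * [p*0.806617 + (1-p)*0.000000] = 0.407369
  V(2,1) = exp(-r*dt) * [p*0.000000 + (1-p)*0.000000] = 0.000000
  V(2,2) = exp(-r*dt) * [p*0.000000 + (1-p)*0.000000] = 0.000000
  V(1,0) = exp(-r*dt) * [p*0.407369 + (1-p)*0.000000] = 0.205735
  V(1,1) = exp(-r*dt) * [p*0.000000 + (1-p)*0.000000] = 0.000000
  V(0,0) = exp(-r*dt) * [p*0.205735 + (1-p)*0.000000] = 0.103903

Answer: Price = V(0,0) = 0.1039


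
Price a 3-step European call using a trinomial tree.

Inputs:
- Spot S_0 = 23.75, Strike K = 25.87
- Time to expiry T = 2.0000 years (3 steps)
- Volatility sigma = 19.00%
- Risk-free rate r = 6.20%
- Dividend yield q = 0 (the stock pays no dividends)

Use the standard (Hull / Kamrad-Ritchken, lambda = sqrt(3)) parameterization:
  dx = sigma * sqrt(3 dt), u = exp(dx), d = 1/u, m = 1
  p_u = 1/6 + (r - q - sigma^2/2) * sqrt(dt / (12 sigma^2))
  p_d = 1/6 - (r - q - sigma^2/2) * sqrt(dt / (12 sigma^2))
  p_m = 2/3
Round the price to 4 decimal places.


dt = T/N = 0.666667; dx = sigma*sqrt(3*dt) = 0.268701
u = exp(dx) = 1.308263; d = 1/u = 0.764372
p_u = 0.221188, p_m = 0.666667, p_d = 0.112145
Discount per step: exp(-r*dt) = 0.959509
Stock lattice S(k, j) with j the centered position index:
  k=0: S(0,+0) = 23.7500
  k=1: S(1,-1) = 18.1538; S(1,+0) = 23.7500; S(1,+1) = 31.0713
  k=2: S(2,-2) = 13.8763; S(2,-1) = 18.1538; S(2,+0) = 23.7500; S(2,+1) = 31.0713; S(2,+2) = 40.6494
  k=3: S(3,-3) = 10.6066; S(3,-2) = 13.8763; S(3,-1) = 18.1538; S(3,+0) = 23.7500; S(3,+1) = 31.0713; S(3,+2) = 40.6494; S(3,+3) = 53.1801
Terminal payoffs V(N, j) = max(S_T - K, 0):
  V(3,-3) = 0.000000; V(3,-2) = 0.000000; V(3,-1) = 0.000000; V(3,+0) = 0.000000; V(3,+1) = 5.201255; V(3,+2) = 14.779384; V(3,+3) = 27.310100
Backward induction: V(k, j) = exp(-r*dt) * [p_u * V(k+1, j+1) + p_m * V(k+1, j) + p_d * V(k+1, j-1)]
  V(2,-2) = exp(-r*dt) * [p_u*0.000000 + p_m*0.000000 + p_d*0.000000] = 0.000000
  V(2,-1) = exp(-r*dt) * [p_u*0.000000 + p_m*0.000000 + p_d*0.000000] = 0.000000
  V(2,+0) = exp(-r*dt) * [p_u*5.201255 + p_m*0.000000 + p_d*0.000000] = 1.103874
  V(2,+1) = exp(-r*dt) * [p_u*14.779384 + p_m*5.201255 + p_d*0.000000] = 6.463763
  V(2,+2) = exp(-r*dt) * [p_u*27.310100 + p_m*14.779384 + p_d*5.201255] = 15.809731
  V(1,-1) = exp(-r*dt) * [p_u*1.103874 + p_m*0.000000 + p_d*0.000000] = 0.234278
  V(1,+0) = exp(-r*dt) * [p_u*6.463763 + p_m*1.103874 + p_d*0.000000] = 2.077937
  V(1,+1) = exp(-r*dt) * [p_u*15.809731 + p_m*6.463763 + p_d*1.103874] = 7.608810
  V(0,+0) = exp(-r*dt) * [p_u*7.608810 + p_m*2.077937 + p_d*0.234278] = 2.969244

Answer: Price = V(0,0) = 2.9692


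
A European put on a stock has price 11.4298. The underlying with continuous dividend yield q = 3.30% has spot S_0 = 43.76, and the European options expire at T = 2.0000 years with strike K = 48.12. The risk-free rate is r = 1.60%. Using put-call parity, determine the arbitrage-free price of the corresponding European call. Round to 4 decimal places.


Answer: Call price = 5.7903

Derivation:
Put-call parity: C - P = S_0 * exp(-qT) - K * exp(-rT).
S_0 * exp(-qT) = 43.7600 * 0.93613086 = 40.96508662
K * exp(-rT) = 48.1200 * 0.96850658 = 46.60453673
C = P + S*exp(-qT) - K*exp(-rT)
C = 11.4298 + 40.96508662 - 46.60453673 = 5.7903


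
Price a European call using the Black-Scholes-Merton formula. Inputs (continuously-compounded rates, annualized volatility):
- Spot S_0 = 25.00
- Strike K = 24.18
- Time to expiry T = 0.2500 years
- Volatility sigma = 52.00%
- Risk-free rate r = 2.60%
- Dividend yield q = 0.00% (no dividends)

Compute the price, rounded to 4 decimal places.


d1 = (ln(S/K) + (r - q + 0.5*sigma^2) * T) / (sigma * sqrt(T)) = 0.28326915
d2 = d1 - sigma * sqrt(T) = 0.02326915
exp(-rT) = 0.99352108; exp(-qT) = 1.00000000
C = S_0 * exp(-qT) * N(d1) - K * exp(-rT) * N(d2)
N(d1) = 0.61151474; N(d2) = 0.50928221
C = 25.0000 * 1.00000000 * 0.61151474 - 24.1800 * 0.99352108 * 0.50928221 = 3.0532

Answer: Price = 3.0532


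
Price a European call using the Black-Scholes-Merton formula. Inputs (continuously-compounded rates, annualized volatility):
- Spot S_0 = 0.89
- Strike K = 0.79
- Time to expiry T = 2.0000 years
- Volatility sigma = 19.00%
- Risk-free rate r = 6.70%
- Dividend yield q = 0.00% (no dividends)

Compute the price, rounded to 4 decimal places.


d1 = (ln(S/K) + (r - q + 0.5*sigma^2) * T) / (sigma * sqrt(T)) = 1.07662038
d2 = d1 - sigma * sqrt(T) = 0.80791980
exp(-rT) = 0.87459006; exp(-qT) = 1.00000000
C = S_0 * exp(-qT) * N(d1) - K * exp(-rT) * N(d2)
N(d1) = 0.85917505; N(d2) = 0.79043162
C = 0.8900 * 1.00000000 * 0.85917505 - 0.7900 * 0.87459006 * 0.79043162 = 0.2185

Answer: Price = 0.2185


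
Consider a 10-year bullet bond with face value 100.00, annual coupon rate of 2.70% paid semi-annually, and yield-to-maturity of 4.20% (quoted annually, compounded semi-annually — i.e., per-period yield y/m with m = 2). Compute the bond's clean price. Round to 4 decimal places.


Coupon per period c = face * coupon_rate / m = 1.350000
Periods per year m = 2; per-period yield y/m = 0.021000
Number of cashflows N = 20
Cashflows (t years, CF_t, discount factor 1/(1+y/m)^(m*t), PV):
  t = 0.5000: CF_t = 1.350000, DF = 0.979432, PV = 1.322233
  t = 1.0000: CF_t = 1.350000, DF = 0.959287, PV = 1.295037
  t = 1.5000: CF_t = 1.350000, DF = 0.939556, PV = 1.268401
  t = 2.0000: CF_t = 1.350000, DF = 0.920231, PV = 1.242312
  t = 2.5000: CF_t = 1.350000, DF = 0.901304, PV = 1.216760
  t = 3.0000: CF_t = 1.350000, DF = 0.882766, PV = 1.191734
  t = 3.5000: CF_t = 1.350000, DF = 0.864609, PV = 1.167222
  t = 4.0000: CF_t = 1.350000, DF = 0.846826, PV = 1.143215
  t = 4.5000: CF_t = 1.350000, DF = 0.829408, PV = 1.119701
  t = 5.0000: CF_t = 1.350000, DF = 0.812349, PV = 1.096671
  t = 5.5000: CF_t = 1.350000, DF = 0.795640, PV = 1.074115
  t = 6.0000: CF_t = 1.350000, DF = 0.779276, PV = 1.052022
  t = 6.5000: CF_t = 1.350000, DF = 0.763247, PV = 1.030384
  t = 7.0000: CF_t = 1.350000, DF = 0.747549, PV = 1.009191
  t = 7.5000: CF_t = 1.350000, DF = 0.732173, PV = 0.988434
  t = 8.0000: CF_t = 1.350000, DF = 0.717114, PV = 0.968104
  t = 8.5000: CF_t = 1.350000, DF = 0.702364, PV = 0.948192
  t = 9.0000: CF_t = 1.350000, DF = 0.687918, PV = 0.928689
  t = 9.5000: CF_t = 1.350000, DF = 0.673769, PV = 0.909588
  t = 10.0000: CF_t = 101.350000, DF = 0.659911, PV = 66.881948
Price P = sum_t PV_t = 87.853953

Answer: Price = 87.8540


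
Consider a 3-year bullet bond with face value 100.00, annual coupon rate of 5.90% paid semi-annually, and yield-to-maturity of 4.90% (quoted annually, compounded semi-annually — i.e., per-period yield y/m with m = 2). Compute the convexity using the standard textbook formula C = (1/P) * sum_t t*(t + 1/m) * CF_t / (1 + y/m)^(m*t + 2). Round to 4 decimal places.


Coupon per period c = face * coupon_rate / m = 2.950000
Periods per year m = 2; per-period yield y/m = 0.024500
Number of cashflows N = 6
Cashflows (t years, CF_t, discount factor 1/(1+y/m)^(m*t), PV):
  t = 0.5000: CF_t = 2.950000, DF = 0.976086, PV = 2.879453
  t = 1.0000: CF_t = 2.950000, DF = 0.952744, PV = 2.810594
  t = 1.5000: CF_t = 2.950000, DF = 0.929960, PV = 2.743381
  t = 2.0000: CF_t = 2.950000, DF = 0.907721, PV = 2.677776
  t = 2.5000: CF_t = 2.950000, DF = 0.886013, PV = 2.613739
  t = 3.0000: CF_t = 102.950000, DF = 0.864825, PV = 89.033731
Price P = sum_t PV_t = 102.758674
Convexity numerator sum_t t*(t + 1/m) * CF_t / (1+y/m)^(m*t + 2):
  t = 0.5000: term = 1.371691
  t = 1.0000: term = 4.016663
  t = 1.5000: term = 7.841217
  t = 2.0000: term = 12.756168
  t = 2.5000: term = 18.676674
  t = 3.0000: term = 890.676406
Convexity = (1/P) * sum = 935.338819 / 102.758674 = 9.102286

Answer: Convexity = 9.1023


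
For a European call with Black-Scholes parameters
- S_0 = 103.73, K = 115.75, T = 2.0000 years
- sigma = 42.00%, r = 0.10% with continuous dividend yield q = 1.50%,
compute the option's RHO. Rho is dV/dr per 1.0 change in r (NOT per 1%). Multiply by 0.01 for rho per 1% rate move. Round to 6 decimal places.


Answer: Rho = 68.964963

Derivation:
d1 = 0.0652536261; d2 = -0.5287160701
phi(d1) = 0.3980938287; exp(-qT) = 0.9704455335; exp(-rT) = 0.9980019987
N(d2) = 0.2985012138
Rho = K*T*exp(-rT)*N(d2) = 115.7500 * 2.0000 * 0.9980019987 * 0.2985012138 = 68.964963


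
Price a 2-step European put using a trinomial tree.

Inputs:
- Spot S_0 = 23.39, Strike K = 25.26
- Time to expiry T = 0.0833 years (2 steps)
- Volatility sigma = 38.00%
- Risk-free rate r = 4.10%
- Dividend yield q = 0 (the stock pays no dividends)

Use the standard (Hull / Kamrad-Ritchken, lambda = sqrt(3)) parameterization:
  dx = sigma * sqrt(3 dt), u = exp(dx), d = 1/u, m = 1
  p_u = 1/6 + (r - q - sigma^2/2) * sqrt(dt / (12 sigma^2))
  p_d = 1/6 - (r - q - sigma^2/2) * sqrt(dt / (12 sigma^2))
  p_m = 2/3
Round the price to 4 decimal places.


Answer: Price = V(0,0) = 2.2442

Derivation:
dt = T/N = 0.041650; dx = sigma*sqrt(3*dt) = 0.134323
u = exp(dx) = 1.143763; d = 1/u = 0.874307
p_u = 0.161830, p_m = 0.666667, p_d = 0.171504
Discount per step: exp(-r*dt) = 0.998294
Stock lattice S(k, j) with j the centered position index:
  k=0: S(0,+0) = 23.3900
  k=1: S(1,-1) = 20.4500; S(1,+0) = 23.3900; S(1,+1) = 26.7526
  k=2: S(2,-2) = 17.8796; S(2,-1) = 20.4500; S(2,+0) = 23.3900; S(2,+1) = 26.7526; S(2,+2) = 30.5986
Terminal payoffs V(N, j) = max(K - S_T, 0):
  V(2,-2) = 7.380376; V(2,-1) = 4.809953; V(2,+0) = 1.870000; V(2,+1) = 0.000000; V(2,+2) = 0.000000
Backward induction: V(k, j) = exp(-r*dt) * [p_u * V(k+1, j+1) + p_m * V(k+1, j) + p_d * V(k+1, j-1)]
  V(1,-1) = exp(-r*dt) * [p_u*1.870000 + p_m*4.809953 + p_d*7.380376] = 4.766872
  V(1,+0) = exp(-r*dt) * [p_u*0.000000 + p_m*1.870000 + p_d*4.809953] = 2.068057
  V(1,+1) = exp(-r*dt) * [p_u*0.000000 + p_m*0.000000 + p_d*1.870000] = 0.320165
  V(0,+0) = exp(-r*dt) * [p_u*0.320165 + p_m*2.068057 + p_d*4.766872] = 2.244218


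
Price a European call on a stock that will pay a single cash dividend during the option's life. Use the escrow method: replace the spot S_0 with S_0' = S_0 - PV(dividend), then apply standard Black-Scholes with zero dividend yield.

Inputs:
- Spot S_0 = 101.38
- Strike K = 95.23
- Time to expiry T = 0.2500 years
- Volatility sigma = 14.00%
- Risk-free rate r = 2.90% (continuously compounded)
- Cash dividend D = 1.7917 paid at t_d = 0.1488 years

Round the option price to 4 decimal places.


PV(D) = D * exp(-r * t_d) = 1.7917 * 0.99569410 = 1.78398511
S_0' = S_0 - PV(D) = 101.3800 - 1.78398511 = 99.59601489
d1 = (ln(S_0'/K) + (r + sigma^2/2)*T) / (sigma*sqrt(T)) = 0.77895906
d2 = d1 - sigma*sqrt(T) = 0.70895906
exp(-rT) = 0.99277622
N(d1) = 0.78199809; N(d2) = 0.76082506
C = S_0' * N(d1) - K * exp(-rT) * N(d2) = 99.59601489 * 0.78199809 - 95.2300 * 0.99277622 * 0.76082506 = 5.9539

Answer: Price = 5.9539


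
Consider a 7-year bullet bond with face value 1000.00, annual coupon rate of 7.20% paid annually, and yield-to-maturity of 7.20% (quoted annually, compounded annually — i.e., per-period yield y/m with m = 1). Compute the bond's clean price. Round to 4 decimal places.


Answer: Price = 1000.0000

Derivation:
Coupon per period c = face * coupon_rate / m = 72.000000
Periods per year m = 1; per-period yield y/m = 0.072000
Number of cashflows N = 7
Cashflows (t years, CF_t, discount factor 1/(1+y/m)^(m*t), PV):
  t = 1.0000: CF_t = 72.000000, DF = 0.932836, PV = 67.164179
  t = 2.0000: CF_t = 72.000000, DF = 0.870183, PV = 62.653152
  t = 3.0000: CF_t = 72.000000, DF = 0.811738, PV = 58.445105
  t = 4.0000: CF_t = 72.000000, DF = 0.757218, PV = 54.519687
  t = 5.0000: CF_t = 72.000000, DF = 0.706360, PV = 50.857917
  t = 6.0000: CF_t = 72.000000, DF = 0.658918, PV = 47.442087
  t = 7.0000: CF_t = 1072.000000, DF = 0.614662, PV = 658.917873
Price P = sum_t PV_t = 1000.000000


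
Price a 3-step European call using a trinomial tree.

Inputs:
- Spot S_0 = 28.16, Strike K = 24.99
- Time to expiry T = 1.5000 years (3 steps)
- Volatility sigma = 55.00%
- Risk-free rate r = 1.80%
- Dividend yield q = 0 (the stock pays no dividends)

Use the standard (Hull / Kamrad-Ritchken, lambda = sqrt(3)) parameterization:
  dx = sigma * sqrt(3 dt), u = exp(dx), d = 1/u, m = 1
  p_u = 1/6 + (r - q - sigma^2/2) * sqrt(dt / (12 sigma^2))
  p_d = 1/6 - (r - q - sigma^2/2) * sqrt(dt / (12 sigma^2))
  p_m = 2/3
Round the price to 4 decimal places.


Answer: Price = V(0,0) = 8.6119

Derivation:
dt = T/N = 0.500000; dx = sigma*sqrt(3*dt) = 0.673610
u = exp(dx) = 1.961304; d = 1/u = 0.509865
p_u = 0.117213, p_m = 0.666667, p_d = 0.216120
Discount per step: exp(-r*dt) = 0.991040
Stock lattice S(k, j) with j the centered position index:
  k=0: S(0,+0) = 28.1600
  k=1: S(1,-1) = 14.3578; S(1,+0) = 28.1600; S(1,+1) = 55.2303
  k=2: S(2,-2) = 7.3205; S(2,-1) = 14.3578; S(2,+0) = 28.1600; S(2,+1) = 55.2303; S(2,+2) = 108.3235
  k=3: S(3,-3) = 3.7325; S(3,-2) = 7.3205; S(3,-1) = 14.3578; S(3,+0) = 28.1600; S(3,+1) = 55.2303; S(3,+2) = 108.3235; S(3,+3) = 212.4553
Terminal payoffs V(N, j) = max(S_T - K, 0):
  V(3,-3) = 0.000000; V(3,-2) = 0.000000; V(3,-1) = 0.000000; V(3,+0) = 3.170000; V(3,+1) = 30.240327; V(3,+2) = 83.333475; V(3,+3) = 187.465291
Backward induction: V(k, j) = exp(-r*dt) * [p_u * V(k+1, j+1) + p_m * V(k+1, j) + p_d * V(k+1, j-1)]
  V(2,-2) = exp(-r*dt) * [p_u*0.000000 + p_m*0.000000 + p_d*0.000000] = 0.000000
  V(2,-1) = exp(-r*dt) * [p_u*3.170000 + p_m*0.000000 + p_d*0.000000] = 0.368236
  V(2,+0) = exp(-r*dt) * [p_u*30.240327 + p_m*3.170000 + p_d*0.000000] = 5.607199
  V(2,+1) = exp(-r*dt) * [p_u*83.333475 + p_m*30.240327 + p_d*3.170000] = 30.338801
  V(2,+2) = exp(-r*dt) * [p_u*187.465291 + p_m*83.333475 + p_d*30.240327] = 83.311375
  V(1,-1) = exp(-r*dt) * [p_u*5.607199 + p_m*0.368236 + p_d*0.000000] = 0.894639
  V(1,+0) = exp(-r*dt) * [p_u*30.338801 + p_m*5.607199 + p_d*0.368236] = 7.307750
  V(1,+1) = exp(-r*dt) * [p_u*83.311375 + p_m*30.338801 + p_d*5.607199] = 30.923304
  V(0,+0) = exp(-r*dt) * [p_u*30.923304 + p_m*7.307750 + p_d*0.894639] = 8.611937


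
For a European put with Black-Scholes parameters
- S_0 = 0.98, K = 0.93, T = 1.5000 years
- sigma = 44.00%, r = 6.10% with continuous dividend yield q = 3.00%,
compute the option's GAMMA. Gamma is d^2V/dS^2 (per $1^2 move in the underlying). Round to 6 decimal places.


Answer: Gamma = 0.651778

Derivation:
d1 = 0.4529106266; d2 = -0.0859771168
phi(d1) = 0.3600535347; exp(-qT) = 0.9559974818; exp(-rT) = 0.9125613162
Gamma = exp(-qT) * phi(d1) / (S * sigma * sqrt(T)) = 0.9559974818 * 0.3600535347 / (0.9800 * 0.4400 * 1.2247448714) = 0.651778


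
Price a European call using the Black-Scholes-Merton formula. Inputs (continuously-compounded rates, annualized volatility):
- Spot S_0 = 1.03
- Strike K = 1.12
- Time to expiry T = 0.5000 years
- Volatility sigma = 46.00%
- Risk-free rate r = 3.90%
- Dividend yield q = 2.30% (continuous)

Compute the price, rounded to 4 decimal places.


d1 = (ln(S/K) + (r - q + 0.5*sigma^2) * T) / (sigma * sqrt(T)) = -0.07031065
d2 = d1 - sigma * sqrt(T) = -0.39557977
exp(-rT) = 0.98068890; exp(-qT) = 0.98856587
C = S_0 * exp(-qT) * N(d1) - K * exp(-rT) * N(d2)
N(d1) = 0.47197320; N(d2) = 0.34620753
C = 1.0300 * 0.98856587 * 0.47197320 - 1.1200 * 0.98068890 * 0.34620753 = 0.1003

Answer: Price = 0.1003


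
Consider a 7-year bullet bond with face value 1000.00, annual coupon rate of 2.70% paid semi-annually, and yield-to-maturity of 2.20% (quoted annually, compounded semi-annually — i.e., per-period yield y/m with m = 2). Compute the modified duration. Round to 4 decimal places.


Answer: Modified duration = 6.3663

Derivation:
Coupon per period c = face * coupon_rate / m = 13.500000
Periods per year m = 2; per-period yield y/m = 0.011000
Number of cashflows N = 14
Cashflows (t years, CF_t, discount factor 1/(1+y/m)^(m*t), PV):
  t = 0.5000: CF_t = 13.500000, DF = 0.989120, PV = 13.353116
  t = 1.0000: CF_t = 13.500000, DF = 0.978358, PV = 13.207830
  t = 1.5000: CF_t = 13.500000, DF = 0.967713, PV = 13.064124
  t = 2.0000: CF_t = 13.500000, DF = 0.957184, PV = 12.921982
  t = 2.5000: CF_t = 13.500000, DF = 0.946769, PV = 12.781387
  t = 3.0000: CF_t = 13.500000, DF = 0.936468, PV = 12.642322
  t = 3.5000: CF_t = 13.500000, DF = 0.926279, PV = 12.504769
  t = 4.0000: CF_t = 13.500000, DF = 0.916201, PV = 12.368713
  t = 4.5000: CF_t = 13.500000, DF = 0.906232, PV = 12.234138
  t = 5.0000: CF_t = 13.500000, DF = 0.896372, PV = 12.101027
  t = 5.5000: CF_t = 13.500000, DF = 0.886620, PV = 11.969364
  t = 6.0000: CF_t = 13.500000, DF = 0.876973, PV = 11.839133
  t = 6.5000: CF_t = 13.500000, DF = 0.867431, PV = 11.710320
  t = 7.0000: CF_t = 1013.500000, DF = 0.857993, PV = 869.576060
Price P = sum_t PV_t = 1032.274284
First compute Macaulay numerator sum_t t * PV_t:
  t * PV_t at t = 0.5000: 6.676558
  t * PV_t at t = 1.0000: 13.207830
  t * PV_t at t = 1.5000: 19.596186
  t * PV_t at t = 2.0000: 25.843965
  t * PV_t at t = 2.5000: 31.953468
  t * PV_t at t = 3.0000: 37.926965
  t * PV_t at t = 3.5000: 43.766692
  t * PV_t at t = 4.0000: 49.474853
  t * PV_t at t = 4.5000: 55.053620
  t * PV_t at t = 5.0000: 60.505133
  t * PV_t at t = 5.5000: 65.831499
  t * PV_t at t = 6.0000: 71.034798
  t * PV_t at t = 6.5000: 76.117077
  t * PV_t at t = 7.0000: 6087.032419
Macaulay duration D = 6644.021063 / 1032.274284 = 6.436294
Modified duration = D / (1 + y/m) = 6.436294 / (1 + 0.011000) = 6.366265


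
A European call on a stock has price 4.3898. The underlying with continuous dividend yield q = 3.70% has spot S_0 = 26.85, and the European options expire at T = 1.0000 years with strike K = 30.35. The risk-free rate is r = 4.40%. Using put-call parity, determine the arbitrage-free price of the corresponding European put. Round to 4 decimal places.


Answer: Put price = 7.5586

Derivation:
Put-call parity: C - P = S_0 * exp(-qT) - K * exp(-rT).
S_0 * exp(-qT) = 26.8500 * 0.96367614 = 25.87470423
K * exp(-rT) = 30.3500 * 0.95695396 = 29.04355261
P = C - S*exp(-qT) + K*exp(-rT)
P = 4.3898 - 25.87470423 + 29.04355261 = 7.5586


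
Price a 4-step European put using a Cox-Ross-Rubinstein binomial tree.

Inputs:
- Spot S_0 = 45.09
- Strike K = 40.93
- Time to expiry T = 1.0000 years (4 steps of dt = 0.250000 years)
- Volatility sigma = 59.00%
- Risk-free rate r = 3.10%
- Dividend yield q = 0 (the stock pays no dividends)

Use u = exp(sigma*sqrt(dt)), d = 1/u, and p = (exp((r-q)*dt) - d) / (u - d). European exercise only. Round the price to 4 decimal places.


Answer: Price = V(0,0) = 7.3638

Derivation:
dt = T/N = 0.250000
u = exp(sigma*sqrt(dt)) = 1.343126; d = 1/u = 0.744532
p = (exp((r-q)*dt) - d) / (u - d) = 0.439778
Discount per step: exp(-r*dt) = 0.992280
Stock lattice S(k, i) with i counting down-moves:
  k=0: S(0,0) = 45.0900
  k=1: S(1,0) = 60.5616; S(1,1) = 33.5709
  k=2: S(2,0) = 81.3418; S(2,1) = 45.0900; S(2,2) = 24.9946
  k=3: S(3,0) = 109.2524; S(3,1) = 60.5616; S(3,2) = 33.5709; S(3,3) = 18.6093
  k=4: S(4,0) = 146.7397; S(4,1) = 81.3418; S(4,2) = 45.0900; S(4,3) = 24.9946; S(4,4) = 13.8552
Terminal payoffs V(N, i) = max(K - S_T, 0):
  V(4,0) = 0.000000; V(4,1) = 0.000000; V(4,2) = 0.000000; V(4,3) = 15.935383; V(4,4) = 27.074802
Backward induction: V(k, i) = exp(-r*dt) * [p * V(k+1, i) + (1-p) * V(k+1, i+1)].
  V(3,0) = exp(-r*dt) * [p*0.000000 + (1-p)*0.000000] = 0.000000
  V(3,1) = exp(-r*dt) * [p*0.000000 + (1-p)*0.000000] = 0.000000
  V(3,2) = exp(-r*dt) * [p*0.000000 + (1-p)*15.935383] = 8.858440
  V(3,3) = exp(-r*dt) * [p*15.935383 + (1-p)*27.074802] = 22.004736
  V(2,0) = exp(-r*dt) * [p*0.000000 + (1-p)*0.000000] = 0.000000
  V(2,1) = exp(-r*dt) * [p*0.000000 + (1-p)*8.858440] = 4.924385
  V(2,2) = exp(-r*dt) * [p*8.858440 + (1-p)*22.004736] = 16.098046
  V(1,0) = exp(-r*dt) * [p*0.000000 + (1-p)*4.924385] = 2.737454
  V(1,1) = exp(-r*dt) * [p*4.924385 + (1-p)*16.098046] = 11.097779
  V(0,0) = exp(-r*dt) * [p*2.737454 + (1-p)*11.097779] = 7.363805


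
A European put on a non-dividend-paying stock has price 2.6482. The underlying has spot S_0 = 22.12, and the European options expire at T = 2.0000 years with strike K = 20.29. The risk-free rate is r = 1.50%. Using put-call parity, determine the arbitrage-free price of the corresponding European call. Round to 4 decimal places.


Put-call parity: C - P = S_0 * exp(-qT) - K * exp(-rT).
S_0 * exp(-qT) = 22.1200 * 1.00000000 = 22.12000000
K * exp(-rT) = 20.2900 * 0.97044553 = 19.69033988
C = P + S*exp(-qT) - K*exp(-rT)
C = 2.6482 + 22.12000000 - 19.69033988 = 5.0779

Answer: Call price = 5.0779


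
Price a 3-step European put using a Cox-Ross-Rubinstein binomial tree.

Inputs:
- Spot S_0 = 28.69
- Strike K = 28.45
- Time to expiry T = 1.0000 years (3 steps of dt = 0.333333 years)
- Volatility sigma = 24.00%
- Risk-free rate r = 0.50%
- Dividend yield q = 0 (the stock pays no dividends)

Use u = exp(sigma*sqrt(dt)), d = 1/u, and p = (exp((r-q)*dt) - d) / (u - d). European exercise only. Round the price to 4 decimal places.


dt = T/N = 0.333333
u = exp(sigma*sqrt(dt)) = 1.148623; d = 1/u = 0.870607
p = (exp((r-q)*dt) - d) / (u - d) = 0.471414
Discount per step: exp(-r*dt) = 0.998335
Stock lattice S(k, i) with i counting down-moves:
  k=0: S(0,0) = 28.6900
  k=1: S(1,0) = 32.9540; S(1,1) = 24.9777
  k=2: S(2,0) = 37.8517; S(2,1) = 28.6900; S(2,2) = 21.7458
  k=3: S(3,0) = 43.4774; S(3,1) = 32.9540; S(3,2) = 24.9777; S(3,3) = 18.9321
Terminal payoffs V(N, i) = max(K - S_T, 0):
  V(3,0) = 0.000000; V(3,1) = 0.000000; V(3,2) = 3.472272; V(3,3) = 9.517947
Backward induction: V(k, i) = exp(-r*dt) * [p * V(k+1, i) + (1-p) * V(k+1, i+1)].
  V(2,0) = exp(-r*dt) * [p*0.000000 + (1-p)*0.000000] = 0.000000
  V(2,1) = exp(-r*dt) * [p*0.000000 + (1-p)*3.472272] = 1.832337
  V(2,2) = exp(-r*dt) * [p*3.472272 + (1-p)*9.517947] = 6.656826
  V(1,0) = exp(-r*dt) * [p*0.000000 + (1-p)*1.832337] = 0.966935
  V(1,1) = exp(-r*dt) * [p*1.832337 + (1-p)*6.656826] = 4.375195
  V(0,0) = exp(-r*dt) * [p*0.966935 + (1-p)*4.375195] = 2.763883

Answer: Price = V(0,0) = 2.7639


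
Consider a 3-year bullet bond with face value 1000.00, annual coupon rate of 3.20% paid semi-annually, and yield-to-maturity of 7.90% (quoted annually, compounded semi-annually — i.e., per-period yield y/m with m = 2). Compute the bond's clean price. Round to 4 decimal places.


Coupon per period c = face * coupon_rate / m = 16.000000
Periods per year m = 2; per-period yield y/m = 0.039500
Number of cashflows N = 6
Cashflows (t years, CF_t, discount factor 1/(1+y/m)^(m*t), PV):
  t = 0.5000: CF_t = 16.000000, DF = 0.962001, PV = 15.392015
  t = 1.0000: CF_t = 16.000000, DF = 0.925446, PV = 14.807134
  t = 1.5000: CF_t = 16.000000, DF = 0.890280, PV = 14.244477
  t = 2.0000: CF_t = 16.000000, DF = 0.856450, PV = 13.703200
  t = 2.5000: CF_t = 16.000000, DF = 0.823906, PV = 13.182492
  t = 3.0000: CF_t = 1016.000000, DF = 0.792598, PV = 805.279690
Price P = sum_t PV_t = 876.609008

Answer: Price = 876.6090


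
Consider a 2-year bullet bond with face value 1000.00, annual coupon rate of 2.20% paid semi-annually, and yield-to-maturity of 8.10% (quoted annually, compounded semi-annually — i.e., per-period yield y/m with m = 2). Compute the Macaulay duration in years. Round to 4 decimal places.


Answer: Macaulay duration = 1.9654 years

Derivation:
Coupon per period c = face * coupon_rate / m = 11.000000
Periods per year m = 2; per-period yield y/m = 0.040500
Number of cashflows N = 4
Cashflows (t years, CF_t, discount factor 1/(1+y/m)^(m*t), PV):
  t = 0.5000: CF_t = 11.000000, DF = 0.961076, PV = 10.571840
  t = 1.0000: CF_t = 11.000000, DF = 0.923668, PV = 10.160346
  t = 1.5000: CF_t = 11.000000, DF = 0.887715, PV = 9.764869
  t = 2.0000: CF_t = 1011.000000, DF = 0.853162, PV = 862.547096
Price P = sum_t PV_t = 893.044152
Macaulay numerator sum_t t * PV_t:
  t * PV_t at t = 0.5000: 5.285920
  t * PV_t at t = 1.0000: 10.160346
  t * PV_t at t = 1.5000: 14.647304
  t * PV_t at t = 2.0000: 1725.094192
Macaulay duration D = (sum_t t * PV_t) / P = 1755.187763 / 893.044152 = 1.965399


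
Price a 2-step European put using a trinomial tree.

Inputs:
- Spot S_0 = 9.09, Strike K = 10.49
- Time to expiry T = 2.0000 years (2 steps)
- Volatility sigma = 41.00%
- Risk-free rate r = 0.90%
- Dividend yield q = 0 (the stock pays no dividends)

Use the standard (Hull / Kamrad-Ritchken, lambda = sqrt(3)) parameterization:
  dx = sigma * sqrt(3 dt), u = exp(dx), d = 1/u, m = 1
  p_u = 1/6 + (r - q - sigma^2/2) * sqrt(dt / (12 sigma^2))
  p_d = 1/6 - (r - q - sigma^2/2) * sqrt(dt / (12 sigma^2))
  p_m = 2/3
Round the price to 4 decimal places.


Answer: Price = V(0,0) = 2.8033

Derivation:
dt = T/N = 1.000000; dx = sigma*sqrt(3*dt) = 0.710141
u = exp(dx) = 2.034278; d = 1/u = 0.491575
p_u = 0.113825, p_m = 0.666667, p_d = 0.219508
Discount per step: exp(-r*dt) = 0.991040
Stock lattice S(k, j) with j the centered position index:
  k=0: S(0,+0) = 9.0900
  k=1: S(1,-1) = 4.4684; S(1,+0) = 9.0900; S(1,+1) = 18.4916
  k=2: S(2,-2) = 2.1966; S(2,-1) = 4.4684; S(2,+0) = 9.0900; S(2,+1) = 18.4916; S(2,+2) = 37.6170
Terminal payoffs V(N, j) = max(K - S_T, 0):
  V(2,-2) = 8.293438; V(2,-1) = 6.021584; V(2,+0) = 1.400000; V(2,+1) = 0.000000; V(2,+2) = 0.000000
Backward induction: V(k, j) = exp(-r*dt) * [p_u * V(k+1, j+1) + p_m * V(k+1, j) + p_d * V(k+1, j-1)]
  V(1,-1) = exp(-r*dt) * [p_u*1.400000 + p_m*6.021584 + p_d*8.293438] = 5.940517
  V(1,+0) = exp(-r*dt) * [p_u*0.000000 + p_m*1.400000 + p_d*6.021584] = 2.234916
  V(1,+1) = exp(-r*dt) * [p_u*0.000000 + p_m*0.000000 + p_d*1.400000] = 0.304558
  V(0,+0) = exp(-r*dt) * [p_u*0.304558 + p_m*2.234916 + p_d*5.940517] = 2.803260


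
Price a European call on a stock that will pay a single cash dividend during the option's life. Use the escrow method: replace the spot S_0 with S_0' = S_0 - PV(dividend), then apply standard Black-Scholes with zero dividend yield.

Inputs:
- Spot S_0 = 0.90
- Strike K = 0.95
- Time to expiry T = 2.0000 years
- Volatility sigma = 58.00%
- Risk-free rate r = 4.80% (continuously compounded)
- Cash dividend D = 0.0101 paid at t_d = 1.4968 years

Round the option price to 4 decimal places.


PV(D) = D * exp(-r * t_d) = 0.0101 * 0.93067384 = 0.00939981
S_0' = S_0 - PV(D) = 0.9000 - 0.00939981 = 0.89060019
d1 = (ln(S_0'/K) + (r + sigma^2/2)*T) / (sigma*sqrt(T)) = 0.44844423
d2 = d1 - sigma*sqrt(T) = -0.37179964
exp(-rT) = 0.90846402
N(d1) = 0.67308369; N(d2) = 0.35502102
C = S_0' * N(d1) - K * exp(-rT) * N(d2) = 0.89060019 * 0.67308369 - 0.9500 * 0.90846402 * 0.35502102 = 0.2931

Answer: Price = 0.2931


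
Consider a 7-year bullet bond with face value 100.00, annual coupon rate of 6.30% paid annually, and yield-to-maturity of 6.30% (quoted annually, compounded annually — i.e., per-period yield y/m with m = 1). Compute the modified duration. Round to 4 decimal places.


Coupon per period c = face * coupon_rate / m = 6.300000
Periods per year m = 1; per-period yield y/m = 0.063000
Number of cashflows N = 7
Cashflows (t years, CF_t, discount factor 1/(1+y/m)^(m*t), PV):
  t = 1.0000: CF_t = 6.300000, DF = 0.940734, PV = 5.926623
  t = 2.0000: CF_t = 6.300000, DF = 0.884980, PV = 5.575374
  t = 3.0000: CF_t = 6.300000, DF = 0.832531, PV = 5.244943
  t = 4.0000: CF_t = 6.300000, DF = 0.783190, PV = 4.934095
  t = 5.0000: CF_t = 6.300000, DF = 0.736773, PV = 4.641670
  t = 6.0000: CF_t = 6.300000, DF = 0.693107, PV = 4.366575
  t = 7.0000: CF_t = 106.300000, DF = 0.652029, PV = 69.310720
Price P = sum_t PV_t = 100.000000
First compute Macaulay numerator sum_t t * PV_t:
  t * PV_t at t = 1.0000: 5.926623
  t * PV_t at t = 2.0000: 11.150748
  t * PV_t at t = 3.0000: 15.734828
  t * PV_t at t = 4.0000: 19.736379
  t * PV_t at t = 5.0000: 23.208348
  t * PV_t at t = 6.0000: 26.199452
  t * PV_t at t = 7.0000: 485.175043
Macaulay duration D = 587.131422 / 100.000000 = 5.871314
Modified duration = D / (1 + y/m) = 5.871314 / (1 + 0.063000) = 5.523344

Answer: Modified duration = 5.5233


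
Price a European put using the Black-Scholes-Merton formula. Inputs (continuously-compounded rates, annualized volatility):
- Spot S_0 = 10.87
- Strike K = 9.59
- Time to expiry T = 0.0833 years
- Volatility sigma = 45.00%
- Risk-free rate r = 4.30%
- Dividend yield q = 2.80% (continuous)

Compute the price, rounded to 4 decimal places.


Answer: Price = 0.1155

Derivation:
d1 = (ln(S/K) + (r - q + 0.5*sigma^2) * T) / (sigma * sqrt(T)) = 1.03920307
d2 = d1 - sigma * sqrt(T) = 0.90932525
exp(-rT) = 0.99642451; exp(-qT) = 0.99767032
P = K * exp(-rT) * N(-d2) - S_0 * exp(-qT) * N(-d1)
N(-d1) = 0.14935515; N(-d2) = 0.18158923
P = 9.5900 * 0.99642451 * 0.18158923 - 10.8700 * 0.99767032 * 0.14935515 = 0.1155


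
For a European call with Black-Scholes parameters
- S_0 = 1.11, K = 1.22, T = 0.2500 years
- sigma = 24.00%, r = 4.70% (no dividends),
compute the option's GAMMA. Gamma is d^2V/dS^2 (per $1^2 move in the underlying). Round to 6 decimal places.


d1 = -0.6295070285; d2 = -0.7495070285
phi(d1) = 0.3272345514; exp(-qT) = 1.0000000000; exp(-rT) = 0.9883187617
Gamma = exp(-qT) * phi(d1) / (S * sigma * sqrt(T)) = 1.0000000000 * 0.3272345514 / (1.1100 * 0.2400 * 0.5000000000) = 2.456716

Answer: Gamma = 2.456716


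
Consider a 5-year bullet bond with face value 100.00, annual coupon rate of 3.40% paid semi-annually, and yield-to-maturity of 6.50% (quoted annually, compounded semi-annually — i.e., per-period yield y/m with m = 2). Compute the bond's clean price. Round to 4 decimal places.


Coupon per period c = face * coupon_rate / m = 1.700000
Periods per year m = 2; per-period yield y/m = 0.032500
Number of cashflows N = 10
Cashflows (t years, CF_t, discount factor 1/(1+y/m)^(m*t), PV):
  t = 0.5000: CF_t = 1.700000, DF = 0.968523, PV = 1.646489
  t = 1.0000: CF_t = 1.700000, DF = 0.938037, PV = 1.594663
  t = 1.5000: CF_t = 1.700000, DF = 0.908510, PV = 1.544467
  t = 2.0000: CF_t = 1.700000, DF = 0.879913, PV = 1.495852
  t = 2.5000: CF_t = 1.700000, DF = 0.852216, PV = 1.448767
  t = 3.0000: CF_t = 1.700000, DF = 0.825391, PV = 1.403164
  t = 3.5000: CF_t = 1.700000, DF = 0.799410, PV = 1.358997
  t = 4.0000: CF_t = 1.700000, DF = 0.774247, PV = 1.316220
  t = 4.5000: CF_t = 1.700000, DF = 0.749876, PV = 1.274789
  t = 5.0000: CF_t = 101.700000, DF = 0.726272, PV = 73.861879
Price P = sum_t PV_t = 86.945288

Answer: Price = 86.9453


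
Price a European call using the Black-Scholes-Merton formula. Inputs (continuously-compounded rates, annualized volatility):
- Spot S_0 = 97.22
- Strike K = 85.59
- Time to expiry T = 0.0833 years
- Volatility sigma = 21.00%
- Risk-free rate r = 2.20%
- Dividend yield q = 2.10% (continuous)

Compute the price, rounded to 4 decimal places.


Answer: Price = 11.6521

Derivation:
d1 = (ln(S/K) + (r - q + 0.5*sigma^2) * T) / (sigma * sqrt(T)) = 2.13378657
d2 = d1 - sigma * sqrt(T) = 2.07317691
exp(-rT) = 0.99816908; exp(-qT) = 0.99825223
C = S_0 * exp(-qT) * N(d1) - K * exp(-rT) * N(d2)
N(d1) = 0.98356987; N(d2) = 0.98092209
C = 97.2200 * 0.99825223 * 0.98356987 - 85.5900 * 0.99816908 * 0.98092209 = 11.6521


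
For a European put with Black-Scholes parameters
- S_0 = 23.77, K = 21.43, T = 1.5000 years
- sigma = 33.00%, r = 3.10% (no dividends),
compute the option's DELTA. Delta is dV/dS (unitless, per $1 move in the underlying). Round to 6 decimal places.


Answer: Delta = -0.283138

Derivation:
d1 = 0.5735454795; d2 = 0.1693796719
phi(d1) = 0.3384375339; exp(-qT) = 1.0000000000; exp(-rT) = 0.9545645606
N(-d1) = 0.2831377074
Delta = -exp(-qT) * N(-d1) = -1.0000000000 * 0.2831377074 = -0.283138


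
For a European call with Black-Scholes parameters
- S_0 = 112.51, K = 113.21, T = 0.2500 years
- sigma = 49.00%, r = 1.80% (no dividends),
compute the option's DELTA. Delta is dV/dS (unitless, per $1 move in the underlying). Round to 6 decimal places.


Answer: Delta = 0.545996

Derivation:
d1 = 0.1155514510; d2 = -0.1294485490
phi(d1) = 0.3962877849; exp(-qT) = 1.0000000000; exp(-rT) = 0.9955101098
N(d1) = 0.5459959792
Delta = exp(-qT) * N(d1) = 1.0000000000 * 0.5459959792 = 0.545996


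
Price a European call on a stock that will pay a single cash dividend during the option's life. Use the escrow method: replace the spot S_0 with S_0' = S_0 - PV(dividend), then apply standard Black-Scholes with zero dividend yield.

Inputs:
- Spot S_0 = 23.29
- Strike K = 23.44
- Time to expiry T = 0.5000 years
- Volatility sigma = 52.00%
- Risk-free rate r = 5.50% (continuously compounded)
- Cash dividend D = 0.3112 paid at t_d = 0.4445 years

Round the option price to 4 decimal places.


PV(D) = D * exp(-r * t_d) = 0.3112 * 0.97584892 = 0.30368418
S_0' = S_0 - PV(D) = 23.2900 - 0.30368418 = 22.98631582
d1 = (ln(S_0'/K) + (r + sigma^2/2)*T) / (sigma*sqrt(T)) = 0.20548281
d2 = d1 - sigma*sqrt(T) = -0.16221272
exp(-rT) = 0.97287468
N(d1) = 0.58140254; N(d2) = 0.43556917
C = S_0' * N(d1) - K * exp(-rT) * N(d2) = 22.98631582 * 0.58140254 - 23.4400 * 0.97287468 * 0.43556917 = 3.4315

Answer: Price = 3.4315


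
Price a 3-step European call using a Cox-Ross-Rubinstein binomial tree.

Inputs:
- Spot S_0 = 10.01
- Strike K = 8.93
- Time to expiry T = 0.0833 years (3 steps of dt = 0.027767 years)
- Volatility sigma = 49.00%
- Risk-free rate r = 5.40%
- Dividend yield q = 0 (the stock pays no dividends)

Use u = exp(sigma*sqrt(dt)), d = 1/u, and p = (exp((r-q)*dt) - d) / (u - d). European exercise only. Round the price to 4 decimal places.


Answer: Price = V(0,0) = 1.2657

Derivation:
dt = T/N = 0.027767
u = exp(sigma*sqrt(dt)) = 1.085076; d = 1/u = 0.921594
p = (exp((r-q)*dt) - d) / (u - d) = 0.488777
Discount per step: exp(-r*dt) = 0.998502
Stock lattice S(k, i) with i counting down-moves:
  k=0: S(0,0) = 10.0100
  k=1: S(1,0) = 10.8616; S(1,1) = 9.2252
  k=2: S(2,0) = 11.7857; S(2,1) = 10.0100; S(2,2) = 8.5019
  k=3: S(3,0) = 12.7884; S(3,1) = 10.8616; S(3,2) = 9.2252; S(3,3) = 7.8353
Terminal payoffs V(N, i) = max(S_T - K, 0):
  V(3,0) = 3.858363; V(3,1) = 1.931614; V(3,2) = 0.295157; V(3,3) = 0.000000
Backward induction: V(k, i) = exp(-r*dt) * [p * V(k+1, i) + (1-p) * V(k+1, i+1)].
  V(2,0) = exp(-r*dt) * [p*3.858363 + (1-p)*1.931614] = 2.869060
  V(2,1) = exp(-r*dt) * [p*1.931614 + (1-p)*0.295157] = 1.093380
  V(2,2) = exp(-r*dt) * [p*0.295157 + (1-p)*0.000000] = 0.144050
  V(1,0) = exp(-r*dt) * [p*2.869060 + (1-p)*1.093380] = 1.958353
  V(1,1) = exp(-r*dt) * [p*1.093380 + (1-p)*0.144050] = 0.607150
  V(0,0) = exp(-r*dt) * [p*1.958353 + (1-p)*0.607150] = 1.265688


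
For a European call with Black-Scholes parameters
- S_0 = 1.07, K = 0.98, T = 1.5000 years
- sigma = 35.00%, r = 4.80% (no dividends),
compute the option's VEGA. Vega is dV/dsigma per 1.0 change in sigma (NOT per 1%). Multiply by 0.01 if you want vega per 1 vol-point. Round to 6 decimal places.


d1 = 0.5872624966; d2 = 0.1586017916
phi(d1) = 0.3357537908; exp(-qT) = 1.0000000000; exp(-rT) = 0.9305308958
Vega = S * exp(-qT) * phi(d1) * sqrt(T) = 1.0700 * 1.0000000000 * 0.3357537908 * 1.2247448714 = 0.439998

Answer: Vega = 0.439998


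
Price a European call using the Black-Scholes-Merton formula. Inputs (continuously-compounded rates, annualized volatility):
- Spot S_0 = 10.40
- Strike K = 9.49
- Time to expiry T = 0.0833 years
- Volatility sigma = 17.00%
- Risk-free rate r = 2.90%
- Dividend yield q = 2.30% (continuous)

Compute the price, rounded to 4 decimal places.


Answer: Price = 0.9187

Derivation:
d1 = (ln(S/K) + (r - q + 0.5*sigma^2) * T) / (sigma * sqrt(T)) = 1.90096322
d2 = d1 - sigma * sqrt(T) = 1.85189826
exp(-rT) = 0.99758722; exp(-qT) = 0.99808593
C = S_0 * exp(-qT) * N(d1) - K * exp(-rT) * N(d2)
N(d1) = 0.97134658; N(d2) = 0.96797978
C = 10.4000 * 0.99808593 * 0.97134658 - 9.4900 * 0.99758722 * 0.96797978 = 0.9187


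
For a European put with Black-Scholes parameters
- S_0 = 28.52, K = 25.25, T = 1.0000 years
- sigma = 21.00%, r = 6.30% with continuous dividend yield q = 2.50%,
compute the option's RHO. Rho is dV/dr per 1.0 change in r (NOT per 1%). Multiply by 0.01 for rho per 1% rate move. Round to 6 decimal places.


Answer: Rho = -6.068356

Derivation:
d1 = 0.8658544754; d2 = 0.6558544754
phi(d1) = 0.2742293389; exp(-qT) = 0.9753099120; exp(-rT) = 0.9389434737
N(-d2) = 0.2559588810
Rho = -K*T*exp(-rT)*N(-d2) = -25.2500 * 1.0000 * 0.9389434737 * 0.2559588810 = -6.068356


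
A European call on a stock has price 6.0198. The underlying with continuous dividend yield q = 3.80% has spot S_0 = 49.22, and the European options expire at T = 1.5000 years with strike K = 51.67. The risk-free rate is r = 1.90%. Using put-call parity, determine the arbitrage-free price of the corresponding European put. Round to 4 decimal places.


Answer: Put price = 9.7451

Derivation:
Put-call parity: C - P = S_0 * exp(-qT) - K * exp(-rT).
S_0 * exp(-qT) = 49.2200 * 0.94459407 = 46.49292009
K * exp(-rT) = 51.6700 * 0.97190229 = 50.21819154
P = C - S*exp(-qT) + K*exp(-rT)
P = 6.0198 - 46.49292009 + 50.21819154 = 9.7451


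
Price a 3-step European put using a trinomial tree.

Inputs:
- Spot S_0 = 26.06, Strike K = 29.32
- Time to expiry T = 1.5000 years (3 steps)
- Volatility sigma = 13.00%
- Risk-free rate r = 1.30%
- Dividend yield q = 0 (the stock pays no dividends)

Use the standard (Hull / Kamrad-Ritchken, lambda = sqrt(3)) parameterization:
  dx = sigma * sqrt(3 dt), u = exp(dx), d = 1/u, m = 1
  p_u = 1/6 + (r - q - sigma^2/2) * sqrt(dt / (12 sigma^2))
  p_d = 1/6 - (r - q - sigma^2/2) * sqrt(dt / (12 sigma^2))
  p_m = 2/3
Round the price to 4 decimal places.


dt = T/N = 0.500000; dx = sigma*sqrt(3*dt) = 0.159217
u = exp(dx) = 1.172592; d = 1/u = 0.852811
p_u = 0.173811, p_m = 0.666667, p_d = 0.159522
Discount per step: exp(-r*dt) = 0.993521
Stock lattice S(k, j) with j the centered position index:
  k=0: S(0,+0) = 26.0600
  k=1: S(1,-1) = 22.2243; S(1,+0) = 26.0600; S(1,+1) = 30.5578
  k=2: S(2,-2) = 18.9531; S(2,-1) = 22.2243; S(2,+0) = 26.0600; S(2,+1) = 30.5578; S(2,+2) = 35.8318
  k=3: S(3,-3) = 16.1634; S(3,-2) = 18.9531; S(3,-1) = 22.2243; S(3,+0) = 26.0600; S(3,+1) = 30.5578; S(3,+2) = 35.8318; S(3,+3) = 42.0161
Terminal payoffs V(N, j) = max(K - S_T, 0):
  V(3,-3) = 13.156573; V(3,-2) = 10.366892; V(3,-1) = 7.095734; V(3,+0) = 3.260000; V(3,+1) = 0.000000; V(3,+2) = 0.000000; V(3,+3) = 0.000000
Backward induction: V(k, j) = exp(-r*dt) * [p_u * V(k+1, j+1) + p_m * V(k+1, j) + p_d * V(k+1, j-1)]
  V(2,-2) = exp(-r*dt) * [p_u*7.095734 + p_m*10.366892 + p_d*13.156573] = 10.176980
  V(2,-1) = exp(-r*dt) * [p_u*3.260000 + p_m*7.095734 + p_d*10.366892] = 6.905830
  V(2,+0) = exp(-r*dt) * [p_u*0.000000 + p_m*3.260000 + p_d*7.095734] = 3.283847
  V(2,+1) = exp(-r*dt) * [p_u*0.000000 + p_m*0.000000 + p_d*3.260000] = 0.516673
  V(2,+2) = exp(-r*dt) * [p_u*0.000000 + p_m*0.000000 + p_d*0.000000] = 0.000000
  V(1,-1) = exp(-r*dt) * [p_u*3.283847 + p_m*6.905830 + p_d*10.176980] = 6.754067
  V(1,+0) = exp(-r*dt) * [p_u*0.516673 + p_m*3.283847 + p_d*6.905830] = 3.358766
  V(1,+1) = exp(-r*dt) * [p_u*0.000000 + p_m*0.516673 + p_d*3.283847] = 0.862670
  V(0,+0) = exp(-r*dt) * [p_u*0.862670 + p_m*3.358766 + p_d*6.754067] = 3.444084

Answer: Price = V(0,0) = 3.4441
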